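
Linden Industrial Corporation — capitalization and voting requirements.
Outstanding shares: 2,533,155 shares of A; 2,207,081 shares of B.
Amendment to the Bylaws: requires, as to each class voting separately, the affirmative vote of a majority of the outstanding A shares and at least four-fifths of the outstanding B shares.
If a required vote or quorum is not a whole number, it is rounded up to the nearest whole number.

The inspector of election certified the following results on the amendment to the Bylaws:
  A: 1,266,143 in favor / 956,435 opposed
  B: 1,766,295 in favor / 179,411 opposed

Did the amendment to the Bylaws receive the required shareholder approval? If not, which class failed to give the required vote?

Not approved — the A shares did not give the required vote.

A: a majority of 2533155 is 1266578; 1,266,578 required, 1,266,143 in favor — not approved.
B: 4/5 of 2207081 = 1765664.80, rounded up to 1765665; 1,765,665 required, 1,766,295 in favor — approved.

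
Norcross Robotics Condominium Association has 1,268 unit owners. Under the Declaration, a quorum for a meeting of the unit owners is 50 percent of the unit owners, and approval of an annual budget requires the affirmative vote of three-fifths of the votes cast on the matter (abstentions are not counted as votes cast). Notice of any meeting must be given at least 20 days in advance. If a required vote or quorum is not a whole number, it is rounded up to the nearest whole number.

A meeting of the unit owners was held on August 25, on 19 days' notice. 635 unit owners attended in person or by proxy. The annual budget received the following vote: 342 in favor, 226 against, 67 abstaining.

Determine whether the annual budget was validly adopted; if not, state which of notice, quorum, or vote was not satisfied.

Notice: 19 days given; 20 required. Not satisfied.
Quorum: 50% of 1,268 = 634; 635 present. Satisfied.
Vote: requires three-fifths of the votes cast (635 − 67 abstaining = 568); 3/5 of 568 = 340.80, rounded up to 341, so 341 needed; 342 in favor. Satisfied.

Invalid — notice requirement not satisfied.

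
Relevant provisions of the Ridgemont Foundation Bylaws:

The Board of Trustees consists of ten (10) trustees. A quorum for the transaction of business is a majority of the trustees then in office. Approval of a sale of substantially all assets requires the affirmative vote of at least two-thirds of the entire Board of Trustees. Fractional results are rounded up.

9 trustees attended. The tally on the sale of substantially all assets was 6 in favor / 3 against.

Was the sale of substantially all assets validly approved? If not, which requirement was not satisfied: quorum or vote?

Invalid — vote requirement not satisfied.

Quorum: 9 present; quorum is 6. Satisfied.
Vote: the sale of substantially all assets requires two-thirds of the entire Board of Trustees (10). 2/3 of 10 = 6.67, rounded up to 7, so 7 affirmative votes are needed; 6 voted in favor. Not satisfied.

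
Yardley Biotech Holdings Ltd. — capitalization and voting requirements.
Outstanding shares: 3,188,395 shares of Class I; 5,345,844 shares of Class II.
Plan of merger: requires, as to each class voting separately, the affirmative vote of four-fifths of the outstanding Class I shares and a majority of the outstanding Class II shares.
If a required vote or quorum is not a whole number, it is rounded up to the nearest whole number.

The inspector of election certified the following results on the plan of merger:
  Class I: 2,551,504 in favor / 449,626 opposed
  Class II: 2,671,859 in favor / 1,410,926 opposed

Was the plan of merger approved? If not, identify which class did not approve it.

Not approved — the Class II shares did not give the required vote.

Class I: 4/5 of 3188395 = 2550716; 2,550,716 required, 2,551,504 in favor — approved.
Class II: a majority of 5345844 is 2672923; 2,672,923 required, 2,671,859 in favor — not approved.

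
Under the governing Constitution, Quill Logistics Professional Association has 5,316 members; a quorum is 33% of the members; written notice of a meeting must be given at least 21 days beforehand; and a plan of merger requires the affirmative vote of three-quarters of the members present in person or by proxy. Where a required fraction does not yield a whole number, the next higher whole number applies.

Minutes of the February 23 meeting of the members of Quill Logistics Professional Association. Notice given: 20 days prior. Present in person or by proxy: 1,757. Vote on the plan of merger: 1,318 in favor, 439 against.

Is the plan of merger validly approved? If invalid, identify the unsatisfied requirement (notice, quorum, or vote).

Notice: 20 days given; 21 required. Not satisfied.
Quorum: 33% of 5,316 = 1,754.28, rounded up to 1,755; 1,757 present. Satisfied.
Vote: requires three-fourths of those present (1,757); 3/4 of 1757 = 1317.75, rounded up to 1318, so 1,318 needed; 1,318 in favor. Satisfied.

Invalid — notice requirement not satisfied.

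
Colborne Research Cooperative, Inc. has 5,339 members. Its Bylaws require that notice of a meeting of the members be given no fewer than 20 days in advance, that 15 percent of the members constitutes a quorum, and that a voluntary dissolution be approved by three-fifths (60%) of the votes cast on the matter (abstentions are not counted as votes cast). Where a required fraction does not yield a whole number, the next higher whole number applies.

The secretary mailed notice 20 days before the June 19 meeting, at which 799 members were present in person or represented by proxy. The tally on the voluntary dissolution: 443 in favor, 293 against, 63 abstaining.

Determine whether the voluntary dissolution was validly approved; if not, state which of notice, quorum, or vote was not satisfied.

Invalid — quorum requirement not satisfied.

Notice: 20 days given; 20 required. Satisfied.
Quorum: 15% of 5,339 = 800.85, rounded up to 801; 799 present. Not satisfied.
Vote: requires three-fifths of the votes cast (799 − 63 abstaining = 736); 3/5 of 736 = 441.60, rounded up to 442, so 442 needed; 443 in favor. Satisfied.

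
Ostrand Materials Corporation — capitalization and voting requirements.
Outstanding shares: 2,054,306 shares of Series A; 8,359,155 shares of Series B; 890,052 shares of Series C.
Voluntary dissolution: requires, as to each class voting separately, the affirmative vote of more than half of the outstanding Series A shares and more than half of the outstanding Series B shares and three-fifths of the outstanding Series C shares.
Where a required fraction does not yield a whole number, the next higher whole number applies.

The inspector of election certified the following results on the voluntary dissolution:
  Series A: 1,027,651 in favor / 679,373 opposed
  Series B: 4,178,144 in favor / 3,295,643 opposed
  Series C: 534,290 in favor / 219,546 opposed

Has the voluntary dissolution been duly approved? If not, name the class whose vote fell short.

Not approved — the Series B shares did not give the required vote.

Series A: a majority of 2054306 is 1027154; 1,027,154 required, 1,027,651 in favor — approved.
Series B: a majority of 8359155 is 4179578; 4,179,578 required, 4,178,144 in favor — not approved.
Series C: 3/5 of 890052 = 534031.20, rounded up to 534032; 534,032 required, 534,290 in favor — approved.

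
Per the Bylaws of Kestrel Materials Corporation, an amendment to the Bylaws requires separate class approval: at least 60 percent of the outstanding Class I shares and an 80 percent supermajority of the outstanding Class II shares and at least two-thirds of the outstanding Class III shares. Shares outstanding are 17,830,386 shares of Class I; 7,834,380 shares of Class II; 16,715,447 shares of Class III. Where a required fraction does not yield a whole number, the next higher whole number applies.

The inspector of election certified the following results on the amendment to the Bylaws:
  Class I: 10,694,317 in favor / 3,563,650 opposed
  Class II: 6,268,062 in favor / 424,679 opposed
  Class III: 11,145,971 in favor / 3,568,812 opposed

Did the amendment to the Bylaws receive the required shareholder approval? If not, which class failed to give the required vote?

Not approved — the Class I shares did not give the required vote.

Class I: 3/5 of 17830386 = 10698231.60, rounded up to 10698232; 10,698,232 required, 10,694,317 in favor — not approved.
Class II: 4/5 of 7834380 = 6267504; 6,267,504 required, 6,268,062 in favor — approved.
Class III: 2/3 of 16715447 = 11143631.33, rounded up to 11143632; 11,143,632 required, 11,145,971 in favor — approved.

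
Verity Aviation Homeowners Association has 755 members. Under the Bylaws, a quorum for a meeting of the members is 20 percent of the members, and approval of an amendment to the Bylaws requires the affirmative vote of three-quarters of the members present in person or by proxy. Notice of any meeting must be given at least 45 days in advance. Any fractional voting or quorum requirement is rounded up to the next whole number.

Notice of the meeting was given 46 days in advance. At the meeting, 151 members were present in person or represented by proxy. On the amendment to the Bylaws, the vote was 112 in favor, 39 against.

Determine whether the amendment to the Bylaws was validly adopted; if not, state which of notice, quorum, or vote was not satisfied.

Invalid — vote requirement not satisfied.

Notice: 46 days given; 45 required. Satisfied.
Quorum: 20% of 755 = 151; 151 present. Satisfied.
Vote: requires three-fourths of those present (151); 3/4 of 151 = 113.25, rounded up to 114, so 114 needed; 112 in favor. Not satisfied.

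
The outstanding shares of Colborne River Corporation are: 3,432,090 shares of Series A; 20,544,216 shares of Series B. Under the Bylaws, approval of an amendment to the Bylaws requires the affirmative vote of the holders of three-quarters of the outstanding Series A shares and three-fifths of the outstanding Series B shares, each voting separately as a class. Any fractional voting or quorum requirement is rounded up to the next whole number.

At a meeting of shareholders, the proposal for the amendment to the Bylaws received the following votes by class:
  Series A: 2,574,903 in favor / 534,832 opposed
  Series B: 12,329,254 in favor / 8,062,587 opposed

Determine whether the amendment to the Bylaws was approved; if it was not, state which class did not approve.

Series A: 3/4 of 3432090 = 2574067.50, rounded up to 2574068; 2,574,068 required, 2,574,903 in favor — approved.
Series B: 3/5 of 20544216 = 12326529.60, rounded up to 12326530; 12,326,530 required, 12,329,254 in favor — approved.

Approved — every class gave the required vote.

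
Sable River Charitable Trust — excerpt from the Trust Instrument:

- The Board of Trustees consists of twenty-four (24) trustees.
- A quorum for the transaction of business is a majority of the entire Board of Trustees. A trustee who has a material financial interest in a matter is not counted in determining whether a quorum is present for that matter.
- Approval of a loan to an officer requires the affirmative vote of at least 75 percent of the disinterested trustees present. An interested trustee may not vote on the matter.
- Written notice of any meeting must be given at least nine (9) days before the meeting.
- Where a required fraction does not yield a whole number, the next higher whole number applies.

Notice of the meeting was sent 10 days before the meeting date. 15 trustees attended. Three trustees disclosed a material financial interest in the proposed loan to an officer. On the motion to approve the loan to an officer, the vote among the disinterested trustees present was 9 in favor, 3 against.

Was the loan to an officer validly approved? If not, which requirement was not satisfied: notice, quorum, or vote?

Notice: 10 days given; 9 required (10 ≥ 9). Satisfied.
Quorum: 15 present, but the 3 interested trustees do not count, leaving 12. Quorum is 13. Not satisfied.
Vote: the loan to an officer requires three-fourths of the disinterested trustees present (15 − 3 = 12). 3/4 of 12 = 9, so 9 affirmative votes are needed; 9 voted in favor. Satisfied. (Moot — without a quorum no business can be validly transacted.)

Invalid — quorum requirement not satisfied.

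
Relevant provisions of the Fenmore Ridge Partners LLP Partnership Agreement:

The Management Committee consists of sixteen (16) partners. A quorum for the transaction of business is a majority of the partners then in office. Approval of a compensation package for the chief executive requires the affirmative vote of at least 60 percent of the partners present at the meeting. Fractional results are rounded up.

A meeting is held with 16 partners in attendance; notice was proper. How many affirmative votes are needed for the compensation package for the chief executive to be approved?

10

The compensation package for the chief executive requires three-fifths of the partners present (16).
3/5 of 16 = 9.60, rounded up to 10.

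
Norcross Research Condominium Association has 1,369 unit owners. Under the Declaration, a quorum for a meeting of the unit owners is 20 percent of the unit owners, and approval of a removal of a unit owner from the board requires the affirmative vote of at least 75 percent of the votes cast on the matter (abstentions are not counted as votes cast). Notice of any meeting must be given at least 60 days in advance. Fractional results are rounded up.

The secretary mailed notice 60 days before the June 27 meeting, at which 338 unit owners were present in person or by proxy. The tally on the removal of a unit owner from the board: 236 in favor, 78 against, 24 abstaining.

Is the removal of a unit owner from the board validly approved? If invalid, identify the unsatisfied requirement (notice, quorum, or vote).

Notice: 60 days given; 60 required. Satisfied.
Quorum: 20% of 1,369 = 273.80, rounded up to 274; 338 present. Satisfied.
Vote: requires three-fourths of the votes cast (338 − 24 abstaining = 314); 3/4 of 314 = 235.50, rounded up to 236, so 236 needed; 236 in favor. Satisfied.

Valid — all requirements satisfied.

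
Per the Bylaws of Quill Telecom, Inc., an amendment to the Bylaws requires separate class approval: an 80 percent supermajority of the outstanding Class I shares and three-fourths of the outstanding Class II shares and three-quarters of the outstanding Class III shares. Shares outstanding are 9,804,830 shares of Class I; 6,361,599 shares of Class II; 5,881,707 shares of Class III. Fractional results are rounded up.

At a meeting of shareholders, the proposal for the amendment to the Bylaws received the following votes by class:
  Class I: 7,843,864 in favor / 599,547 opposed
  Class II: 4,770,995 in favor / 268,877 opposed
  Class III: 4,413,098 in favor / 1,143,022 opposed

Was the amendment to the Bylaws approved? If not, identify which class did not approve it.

Not approved — the Class II shares did not give the required vote.

Class I: 4/5 of 9804830 = 7843864; 7,843,864 required, 7,843,864 in favor — approved.
Class II: 3/4 of 6361599 = 4771199.25, rounded up to 4771200; 4,771,200 required, 4,770,995 in favor — not approved.
Class III: 3/4 of 5881707 = 4411280.25, rounded up to 4411281; 4,411,281 required, 4,413,098 in favor — approved.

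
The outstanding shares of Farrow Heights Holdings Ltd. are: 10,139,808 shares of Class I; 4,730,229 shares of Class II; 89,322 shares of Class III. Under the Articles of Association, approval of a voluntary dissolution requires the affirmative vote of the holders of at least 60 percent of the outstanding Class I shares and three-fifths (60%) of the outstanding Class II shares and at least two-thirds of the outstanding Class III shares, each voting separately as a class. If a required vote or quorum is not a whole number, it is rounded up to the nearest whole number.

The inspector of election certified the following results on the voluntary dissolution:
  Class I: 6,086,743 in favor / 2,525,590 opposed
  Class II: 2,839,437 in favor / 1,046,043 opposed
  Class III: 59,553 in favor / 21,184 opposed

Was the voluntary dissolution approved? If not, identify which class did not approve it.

Class I: 3/5 of 10139808 = 6083884.80, rounded up to 6083885; 6,083,885 required, 6,086,743 in favor — approved.
Class II: 3/5 of 4730229 = 2838137.40, rounded up to 2838138; 2,838,138 required, 2,839,437 in favor — approved.
Class III: 2/3 of 89322 = 59548; 59,548 required, 59,553 in favor — approved.

Approved — every class gave the required vote.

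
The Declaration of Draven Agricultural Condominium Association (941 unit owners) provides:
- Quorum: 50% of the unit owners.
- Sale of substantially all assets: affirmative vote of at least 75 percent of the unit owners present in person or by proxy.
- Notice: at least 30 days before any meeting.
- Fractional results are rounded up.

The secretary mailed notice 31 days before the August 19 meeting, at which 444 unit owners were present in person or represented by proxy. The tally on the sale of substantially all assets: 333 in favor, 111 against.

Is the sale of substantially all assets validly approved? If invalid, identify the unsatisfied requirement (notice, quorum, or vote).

Notice: 31 days given; 30 required. Satisfied.
Quorum: 50% of 941 = 470.50, rounded up to 471; 444 present. Not satisfied.
Vote: requires three-fourths of those present (444); 3/4 of 444 = 333, so 333 needed; 333 in favor. Satisfied.

Invalid — quorum requirement not satisfied.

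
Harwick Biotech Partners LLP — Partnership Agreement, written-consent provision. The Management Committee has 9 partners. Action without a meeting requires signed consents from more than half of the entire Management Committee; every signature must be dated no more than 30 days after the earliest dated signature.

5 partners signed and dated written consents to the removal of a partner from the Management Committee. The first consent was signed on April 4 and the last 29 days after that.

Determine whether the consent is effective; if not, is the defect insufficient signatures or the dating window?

Effective — both the signature and dating-window requirements are satisfied.

Signatures required: more than half of 9 — a majority of 9 is 5, so 5 needed; 5 signed. Sufficient.
Dating window: the latest signature is 29 days after the earliest; the limit is 30 days. Within the window.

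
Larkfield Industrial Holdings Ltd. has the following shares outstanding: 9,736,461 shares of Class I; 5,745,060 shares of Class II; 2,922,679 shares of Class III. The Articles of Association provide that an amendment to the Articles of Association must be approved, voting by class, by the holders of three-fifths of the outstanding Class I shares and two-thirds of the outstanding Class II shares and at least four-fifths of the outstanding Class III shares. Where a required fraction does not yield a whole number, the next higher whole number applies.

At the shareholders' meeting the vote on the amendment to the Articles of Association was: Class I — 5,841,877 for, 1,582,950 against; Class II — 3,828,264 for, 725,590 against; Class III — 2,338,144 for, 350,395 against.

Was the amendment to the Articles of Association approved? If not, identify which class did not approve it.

Not approved — the Class II shares did not give the required vote.

Class I: 3/5 of 9736461 = 5841876.60, rounded up to 5841877; 5,841,877 required, 5,841,877 in favor — approved.
Class II: 2/3 of 5745060 = 3830040; 3,830,040 required, 3,828,264 in favor — not approved.
Class III: 4/5 of 2922679 = 2338143.20, rounded up to 2338144; 2,338,144 required, 2,338,144 in favor — approved.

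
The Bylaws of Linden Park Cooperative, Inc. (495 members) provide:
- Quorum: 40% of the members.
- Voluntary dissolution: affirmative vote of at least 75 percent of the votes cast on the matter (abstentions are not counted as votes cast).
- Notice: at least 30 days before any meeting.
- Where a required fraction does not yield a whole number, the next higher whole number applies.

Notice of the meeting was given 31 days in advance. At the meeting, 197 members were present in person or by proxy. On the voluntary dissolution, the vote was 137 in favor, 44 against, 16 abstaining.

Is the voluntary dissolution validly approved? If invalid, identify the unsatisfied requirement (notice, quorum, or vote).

Notice: 31 days given; 30 required. Satisfied.
Quorum: 40% of 495 = 198; 197 present. Not satisfied.
Vote: requires three-fourths of the votes cast (197 − 16 abstaining = 181); 3/4 of 181 = 135.75, rounded up to 136, so 136 needed; 137 in favor. Satisfied.

Invalid — quorum requirement not satisfied.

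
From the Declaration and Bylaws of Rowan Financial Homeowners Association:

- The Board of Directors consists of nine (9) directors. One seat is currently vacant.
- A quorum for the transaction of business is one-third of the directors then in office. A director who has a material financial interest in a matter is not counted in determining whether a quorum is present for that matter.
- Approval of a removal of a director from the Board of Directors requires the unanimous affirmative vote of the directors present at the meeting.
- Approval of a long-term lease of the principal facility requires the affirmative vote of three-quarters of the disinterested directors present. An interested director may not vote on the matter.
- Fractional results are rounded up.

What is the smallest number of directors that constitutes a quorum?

1/3 of 8 = 2.67, rounded up to 3.

3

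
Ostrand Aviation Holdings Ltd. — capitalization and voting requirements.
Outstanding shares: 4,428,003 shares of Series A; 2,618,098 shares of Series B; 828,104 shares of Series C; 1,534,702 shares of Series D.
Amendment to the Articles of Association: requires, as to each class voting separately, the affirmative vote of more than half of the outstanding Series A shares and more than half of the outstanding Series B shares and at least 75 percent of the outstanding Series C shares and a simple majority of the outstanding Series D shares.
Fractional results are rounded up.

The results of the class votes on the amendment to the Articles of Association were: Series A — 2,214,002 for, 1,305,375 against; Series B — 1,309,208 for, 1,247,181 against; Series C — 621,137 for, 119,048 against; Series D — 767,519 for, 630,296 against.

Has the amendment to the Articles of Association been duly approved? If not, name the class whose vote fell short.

Approved — every class gave the required vote.

Series A: a majority of 4428003 is 2214002; 2,214,002 required, 2,214,002 in favor — approved.
Series B: a majority of 2618098 is 1309050; 1,309,050 required, 1,309,208 in favor — approved.
Series C: 3/4 of 828104 = 621078; 621,078 required, 621,137 in favor — approved.
Series D: a majority of 1534702 is 767352; 767,352 required, 767,519 in favor — approved.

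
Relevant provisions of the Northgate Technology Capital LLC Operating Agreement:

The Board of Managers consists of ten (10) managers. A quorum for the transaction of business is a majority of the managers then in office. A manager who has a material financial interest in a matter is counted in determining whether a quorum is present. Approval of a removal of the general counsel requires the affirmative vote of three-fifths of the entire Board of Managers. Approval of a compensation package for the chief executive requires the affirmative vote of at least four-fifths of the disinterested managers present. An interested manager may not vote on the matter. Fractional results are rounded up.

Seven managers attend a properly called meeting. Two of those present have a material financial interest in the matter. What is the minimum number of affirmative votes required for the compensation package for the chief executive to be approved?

The compensation package for the chief executive requires four-fifths of the disinterested managers present (7 − 2 = 5).
4/5 of 5 = 4.

4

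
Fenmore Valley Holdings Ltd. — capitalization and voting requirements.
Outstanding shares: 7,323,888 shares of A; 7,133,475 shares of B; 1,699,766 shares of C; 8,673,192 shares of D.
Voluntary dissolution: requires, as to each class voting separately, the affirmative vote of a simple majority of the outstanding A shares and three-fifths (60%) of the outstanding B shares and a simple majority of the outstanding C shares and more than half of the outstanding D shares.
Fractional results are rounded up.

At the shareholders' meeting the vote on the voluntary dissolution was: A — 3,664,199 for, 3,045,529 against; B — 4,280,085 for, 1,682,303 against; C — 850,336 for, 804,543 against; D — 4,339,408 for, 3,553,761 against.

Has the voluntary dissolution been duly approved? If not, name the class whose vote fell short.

Approved — every class gave the required vote.

A: a majority of 7323888 is 3661945; 3,661,945 required, 3,664,199 in favor — approved.
B: 3/5 of 7133475 = 4280085; 4,280,085 required, 4,280,085 in favor — approved.
C: a majority of 1699766 is 849884; 849,884 required, 850,336 in favor — approved.
D: a majority of 8673192 is 4336597; 4,336,597 required, 4,339,408 in favor — approved.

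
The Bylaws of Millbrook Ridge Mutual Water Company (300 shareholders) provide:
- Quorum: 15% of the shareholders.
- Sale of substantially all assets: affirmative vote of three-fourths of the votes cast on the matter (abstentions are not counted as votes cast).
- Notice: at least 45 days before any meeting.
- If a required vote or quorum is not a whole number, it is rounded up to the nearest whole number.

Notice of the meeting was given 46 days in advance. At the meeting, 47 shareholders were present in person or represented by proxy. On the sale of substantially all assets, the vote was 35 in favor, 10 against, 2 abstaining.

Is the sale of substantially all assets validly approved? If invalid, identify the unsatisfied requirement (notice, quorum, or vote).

Notice: 46 days given; 45 required. Satisfied.
Quorum: 15% of 300 = 45; 47 present. Satisfied.
Vote: requires three-fourths of the votes cast (47 − 2 abstaining = 45); 3/4 of 45 = 33.75, rounded up to 34, so 34 needed; 35 in favor. Satisfied.

Valid — all requirements satisfied.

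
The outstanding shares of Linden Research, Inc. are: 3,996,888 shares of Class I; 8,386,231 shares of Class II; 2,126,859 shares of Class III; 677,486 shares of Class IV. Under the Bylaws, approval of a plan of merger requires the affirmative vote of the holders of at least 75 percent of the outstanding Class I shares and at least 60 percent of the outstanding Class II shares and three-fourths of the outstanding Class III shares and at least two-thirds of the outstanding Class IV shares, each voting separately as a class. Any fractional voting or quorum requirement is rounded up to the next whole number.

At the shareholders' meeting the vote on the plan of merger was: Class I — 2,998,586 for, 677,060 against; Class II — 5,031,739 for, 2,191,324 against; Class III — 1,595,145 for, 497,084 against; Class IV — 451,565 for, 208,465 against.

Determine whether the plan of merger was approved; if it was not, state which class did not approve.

Class I: 3/4 of 3996888 = 2997666; 2,997,666 required, 2,998,586 in favor — approved.
Class II: 3/5 of 8386231 = 5031738.60, rounded up to 5031739; 5,031,739 required, 5,031,739 in favor — approved.
Class III: 3/4 of 2126859 = 1595144.25, rounded up to 1595145; 1,595,145 required, 1,595,145 in favor — approved.
Class IV: 2/3 of 677486 = 451657.33, rounded up to 451658; 451,658 required, 451,565 in favor — not approved.

Not approved — the Class IV shares did not give the required vote.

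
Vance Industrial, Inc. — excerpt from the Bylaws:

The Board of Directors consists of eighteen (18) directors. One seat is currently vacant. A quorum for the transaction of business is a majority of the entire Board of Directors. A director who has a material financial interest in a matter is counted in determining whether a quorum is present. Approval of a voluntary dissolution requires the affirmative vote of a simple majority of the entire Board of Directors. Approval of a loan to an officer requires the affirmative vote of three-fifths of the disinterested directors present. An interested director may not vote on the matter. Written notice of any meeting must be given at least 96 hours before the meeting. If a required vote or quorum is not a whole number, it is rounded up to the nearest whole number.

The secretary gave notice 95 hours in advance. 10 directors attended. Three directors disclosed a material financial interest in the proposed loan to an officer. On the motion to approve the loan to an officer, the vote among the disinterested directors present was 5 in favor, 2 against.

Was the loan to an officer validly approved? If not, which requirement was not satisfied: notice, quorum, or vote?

Notice: 95 hours given; 96 required (95 < 96). Not satisfied.
Quorum: 10 present (interested directors count toward quorum); quorum is 10. Satisfied.
Vote: the loan to an officer requires three-fifths of the disinterested directors present (10 − 3 = 7). 3/5 of 7 = 4.20, rounded up to 5, so 5 affirmative votes are needed; 5 voted in favor. Satisfied.

Invalid — notice requirement not satisfied.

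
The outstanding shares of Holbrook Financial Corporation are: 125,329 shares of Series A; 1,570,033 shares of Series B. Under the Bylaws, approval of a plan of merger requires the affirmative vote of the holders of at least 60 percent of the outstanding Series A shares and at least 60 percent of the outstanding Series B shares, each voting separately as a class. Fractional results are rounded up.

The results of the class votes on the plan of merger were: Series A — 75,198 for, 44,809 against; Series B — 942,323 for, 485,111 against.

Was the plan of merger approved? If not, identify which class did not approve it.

Approved — every class gave the required vote.

Series A: 3/5 of 125329 = 75197.40, rounded up to 75198; 75,198 required, 75,198 in favor — approved.
Series B: 3/5 of 1570033 = 942019.80, rounded up to 942020; 942,020 required, 942,323 in favor — approved.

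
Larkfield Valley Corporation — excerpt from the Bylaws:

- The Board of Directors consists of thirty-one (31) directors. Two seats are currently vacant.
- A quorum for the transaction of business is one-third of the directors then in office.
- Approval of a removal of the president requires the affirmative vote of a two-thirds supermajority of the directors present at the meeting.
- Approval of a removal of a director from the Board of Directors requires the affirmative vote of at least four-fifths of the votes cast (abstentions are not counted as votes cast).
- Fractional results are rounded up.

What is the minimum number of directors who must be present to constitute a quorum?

1/3 of 29 = 9.67, rounded up to 10.

10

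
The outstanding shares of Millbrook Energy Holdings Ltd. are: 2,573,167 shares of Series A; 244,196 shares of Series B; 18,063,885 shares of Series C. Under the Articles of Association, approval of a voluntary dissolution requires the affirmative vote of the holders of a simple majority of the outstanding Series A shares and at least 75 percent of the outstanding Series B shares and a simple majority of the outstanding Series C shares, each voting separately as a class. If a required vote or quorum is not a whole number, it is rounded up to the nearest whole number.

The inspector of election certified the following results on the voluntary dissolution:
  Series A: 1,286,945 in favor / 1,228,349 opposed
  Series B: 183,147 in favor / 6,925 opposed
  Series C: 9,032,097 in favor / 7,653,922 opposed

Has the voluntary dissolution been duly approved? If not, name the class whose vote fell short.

Approved — every class gave the required vote.

Series A: a majority of 2573167 is 1286584; 1,286,584 required, 1,286,945 in favor — approved.
Series B: 3/4 of 244196 = 183147; 183,147 required, 183,147 in favor — approved.
Series C: a majority of 18063885 is 9031943; 9,031,943 required, 9,032,097 in favor — approved.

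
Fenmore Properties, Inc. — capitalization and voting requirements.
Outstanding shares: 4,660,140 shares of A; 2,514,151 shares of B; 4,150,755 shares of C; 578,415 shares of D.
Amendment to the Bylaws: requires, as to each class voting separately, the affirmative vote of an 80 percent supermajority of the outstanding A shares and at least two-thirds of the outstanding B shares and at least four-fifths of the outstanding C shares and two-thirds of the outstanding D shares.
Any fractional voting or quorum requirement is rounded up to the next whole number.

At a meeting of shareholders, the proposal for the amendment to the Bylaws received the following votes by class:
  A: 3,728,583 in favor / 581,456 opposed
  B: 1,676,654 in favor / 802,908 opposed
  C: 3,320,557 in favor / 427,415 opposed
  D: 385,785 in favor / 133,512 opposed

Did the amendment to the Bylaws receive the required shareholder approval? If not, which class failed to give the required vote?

Not approved — the C shares did not give the required vote.

A: 4/5 of 4660140 = 3728112; 3,728,112 required, 3,728,583 in favor — approved.
B: 2/3 of 2514151 = 1676100.67, rounded up to 1676101; 1,676,101 required, 1,676,654 in favor — approved.
C: 4/5 of 4150755 = 3320604; 3,320,604 required, 3,320,557 in favor — not approved.
D: 2/3 of 578415 = 385610; 385,610 required, 385,785 in favor — approved.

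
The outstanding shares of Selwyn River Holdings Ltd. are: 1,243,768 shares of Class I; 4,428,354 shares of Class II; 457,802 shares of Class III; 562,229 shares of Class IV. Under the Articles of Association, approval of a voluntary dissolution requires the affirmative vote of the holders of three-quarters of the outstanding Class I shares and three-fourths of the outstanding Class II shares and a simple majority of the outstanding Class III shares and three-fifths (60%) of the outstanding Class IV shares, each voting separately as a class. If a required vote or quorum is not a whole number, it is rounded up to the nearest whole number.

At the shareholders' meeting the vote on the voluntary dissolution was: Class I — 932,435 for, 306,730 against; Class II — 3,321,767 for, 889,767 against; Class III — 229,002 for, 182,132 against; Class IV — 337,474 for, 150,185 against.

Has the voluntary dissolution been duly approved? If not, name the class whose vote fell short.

Class I: 3/4 of 1243768 = 932826; 932,826 required, 932,435 in favor — not approved.
Class II: 3/4 of 4428354 = 3321265.50, rounded up to 3321266; 3,321,266 required, 3,321,767 in favor — approved.
Class III: a majority of 457802 is 228902; 228,902 required, 229,002 in favor — approved.
Class IV: 3/5 of 562229 = 337337.40, rounded up to 337338; 337,338 required, 337,474 in favor — approved.

Not approved — the Class I shares did not give the required vote.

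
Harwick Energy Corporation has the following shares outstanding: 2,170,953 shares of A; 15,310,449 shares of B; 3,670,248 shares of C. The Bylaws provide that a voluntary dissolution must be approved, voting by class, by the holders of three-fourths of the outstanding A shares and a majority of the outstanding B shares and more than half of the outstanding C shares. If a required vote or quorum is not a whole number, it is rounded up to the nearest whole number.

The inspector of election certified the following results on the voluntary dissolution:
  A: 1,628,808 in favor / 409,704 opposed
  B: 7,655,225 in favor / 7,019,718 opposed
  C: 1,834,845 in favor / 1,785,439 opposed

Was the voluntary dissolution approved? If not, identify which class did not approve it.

A: 3/4 of 2170953 = 1628214.75, rounded up to 1628215; 1,628,215 required, 1,628,808 in favor — approved.
B: a majority of 15310449 is 7655225; 7,655,225 required, 7,655,225 in favor — approved.
C: a majority of 3670248 is 1835125; 1,835,125 required, 1,834,845 in favor — not approved.

Not approved — the C shares did not give the required vote.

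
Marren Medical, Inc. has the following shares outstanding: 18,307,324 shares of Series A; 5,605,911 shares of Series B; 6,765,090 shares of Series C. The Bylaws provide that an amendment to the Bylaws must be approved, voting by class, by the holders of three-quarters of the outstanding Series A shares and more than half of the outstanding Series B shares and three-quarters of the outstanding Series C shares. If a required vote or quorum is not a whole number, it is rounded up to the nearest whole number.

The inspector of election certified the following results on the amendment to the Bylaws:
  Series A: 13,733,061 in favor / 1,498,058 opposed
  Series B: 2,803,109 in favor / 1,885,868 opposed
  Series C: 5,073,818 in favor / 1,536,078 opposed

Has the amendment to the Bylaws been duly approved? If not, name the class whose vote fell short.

Approved — every class gave the required vote.

Series A: 3/4 of 18307324 = 13730493; 13,730,493 required, 13,733,061 in favor — approved.
Series B: a majority of 5605911 is 2802956; 2,802,956 required, 2,803,109 in favor — approved.
Series C: 3/4 of 6765090 = 5073817.50, rounded up to 5073818; 5,073,818 required, 5,073,818 in favor — approved.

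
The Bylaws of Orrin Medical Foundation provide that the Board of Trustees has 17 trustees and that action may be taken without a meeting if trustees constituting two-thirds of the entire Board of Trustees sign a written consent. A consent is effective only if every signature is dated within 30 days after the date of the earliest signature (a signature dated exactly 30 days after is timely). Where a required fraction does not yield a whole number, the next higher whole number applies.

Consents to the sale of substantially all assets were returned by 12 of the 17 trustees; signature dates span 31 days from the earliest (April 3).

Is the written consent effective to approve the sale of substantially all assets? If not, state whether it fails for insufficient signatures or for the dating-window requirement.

Signatures required: two-thirds of 17 — 2/3 of 17 = 11.33, rounded up to 12, so 12 needed; 12 signed. Sufficient.
Dating window: the latest signature is 31 days after the earliest; the limit is 30 days. Outside the window.

Not effective — dating-window requirement not satisfied.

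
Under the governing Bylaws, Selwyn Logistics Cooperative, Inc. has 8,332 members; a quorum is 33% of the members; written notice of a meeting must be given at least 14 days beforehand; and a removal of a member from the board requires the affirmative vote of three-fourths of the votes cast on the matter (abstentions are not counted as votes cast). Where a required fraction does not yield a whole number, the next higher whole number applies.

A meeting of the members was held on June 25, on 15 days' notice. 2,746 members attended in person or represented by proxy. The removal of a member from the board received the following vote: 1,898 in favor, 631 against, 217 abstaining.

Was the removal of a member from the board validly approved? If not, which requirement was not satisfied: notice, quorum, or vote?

Notice: 15 days given; 14 required. Satisfied.
Quorum: 33% of 8,332 = 2,749.56, rounded up to 2,750; 2,746 present. Not satisfied.
Vote: requires three-fourths of the votes cast (2,746 − 217 abstaining = 2,529); 3/4 of 2529 = 1896.75, rounded up to 1897, so 1,897 needed; 1,898 in favor. Satisfied.

Invalid — quorum requirement not satisfied.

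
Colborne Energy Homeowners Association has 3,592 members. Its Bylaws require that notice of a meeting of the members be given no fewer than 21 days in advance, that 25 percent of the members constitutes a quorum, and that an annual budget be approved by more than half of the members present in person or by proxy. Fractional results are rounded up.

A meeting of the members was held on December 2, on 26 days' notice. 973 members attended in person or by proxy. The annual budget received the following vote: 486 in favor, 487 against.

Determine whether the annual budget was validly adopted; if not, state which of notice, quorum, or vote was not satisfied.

Notice: 26 days given; 21 required. Satisfied.
Quorum: 25% of 3,592 = 898; 973 present. Satisfied.
Vote: requires a majority of those present (973); a majority of 973 is 487, so 487 needed; 486 in favor. Not satisfied.

Invalid — vote requirement not satisfied.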